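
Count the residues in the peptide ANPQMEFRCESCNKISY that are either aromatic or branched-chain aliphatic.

Aromatic: F, W, Y. Branched-chain aliphatic: I, L, V.
Aromatic residues here: F7, Y17 (2).
Branched-chain aliphatic residues here: I15 (1).
The two groups share no amino acid, so total = 2 + 1 = 3.

3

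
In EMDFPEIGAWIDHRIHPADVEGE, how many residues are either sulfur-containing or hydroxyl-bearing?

1

Sulfur-containing: C, M. Hydroxyl-bearing: S, T, Y.
Sulfur-containing residues here: M2 (1).
Hydroxyl-bearing residues here: none (0).
The two groups share no amino acid, so total = 1 + 0 = 1.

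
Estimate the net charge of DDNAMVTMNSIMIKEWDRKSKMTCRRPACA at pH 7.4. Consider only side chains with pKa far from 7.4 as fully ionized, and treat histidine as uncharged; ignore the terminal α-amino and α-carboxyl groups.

At pH ~7.4 the Lys and Arg side chains are protonated (+1), the Asp and Glu side chains are deprotonated (−1), and with His taken as neutral all other side chains carry no charge.
Positive (K, R): K14, R18, K19, K21, R25, R26 → +6.
Negative (D, E): D1, D2, E15, D17 → −4.
Net charge = (+6) + (−4) = +2.

+2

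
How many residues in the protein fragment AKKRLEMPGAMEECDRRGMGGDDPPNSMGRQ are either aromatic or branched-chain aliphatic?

Aromatic: F, W, Y. Branched-chain aliphatic: I, L, V.
Aromatic residues here: none (0).
Branched-chain aliphatic residues here: L5 (1).
The two groups share no amino acid, so total = 0 + 1 = 1.

1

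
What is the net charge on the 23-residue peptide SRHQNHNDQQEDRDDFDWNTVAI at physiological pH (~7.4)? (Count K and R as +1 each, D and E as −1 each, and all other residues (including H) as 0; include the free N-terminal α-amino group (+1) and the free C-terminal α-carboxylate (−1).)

Positive (K, R): R2, R13 → +2.
Negative (D, E): D8, E11, D12, D14, D15, D17 → −6.
The N-terminus (+1) and C-terminus (−1) cancel.
Net charge = (+2) + (−6) = −4.

-4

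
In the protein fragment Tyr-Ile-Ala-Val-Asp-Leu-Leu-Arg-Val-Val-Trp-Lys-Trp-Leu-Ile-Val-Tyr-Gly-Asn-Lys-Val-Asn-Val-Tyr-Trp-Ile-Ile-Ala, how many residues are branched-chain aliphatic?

13

V, L, and I make up the branched-chain aliphatic group.
Matching residues: Ile2, Val4, Leu6, Leu7, Val9, Val10, Leu14, Ile15, Val16, Val21, Val23, Ile26, Ile27.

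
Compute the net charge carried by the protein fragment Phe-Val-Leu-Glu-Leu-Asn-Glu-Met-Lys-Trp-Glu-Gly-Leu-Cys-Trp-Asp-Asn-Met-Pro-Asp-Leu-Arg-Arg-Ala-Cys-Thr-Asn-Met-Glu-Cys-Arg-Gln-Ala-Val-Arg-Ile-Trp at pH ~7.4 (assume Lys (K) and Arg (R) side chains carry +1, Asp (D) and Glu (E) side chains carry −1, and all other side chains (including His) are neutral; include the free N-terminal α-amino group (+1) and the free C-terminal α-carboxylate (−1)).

Positive (K, R): Lys9, Arg22, Arg23, Arg31, Arg35 → +5.
Negative (D, E): Glu4, Glu7, Glu11, Asp16, Asp20, Glu29 → −6.
The N-terminus (+1) and C-terminus (−1) cancel.
Net charge = (+5) + (−6) = −1.

-1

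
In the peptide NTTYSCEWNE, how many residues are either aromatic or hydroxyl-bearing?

5

Aromatic: F, W, Y. Hydroxyl-bearing: S, T, Y.
Aromatic residues here: Y4, W8 (2).
Hydroxyl-bearing residues here: T2, T3, Y4, S5 (4).
Y is in both groups, so the 1 Y residue must not be double-counted.
Total = 2 + 4 − 1 = 5.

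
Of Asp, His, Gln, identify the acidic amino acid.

Asp

Aspartate (D) and glutamate (E) have carboxylic-acid side chains and are the acidic amino acids.
Of the listed options, only Asp belongs to this group.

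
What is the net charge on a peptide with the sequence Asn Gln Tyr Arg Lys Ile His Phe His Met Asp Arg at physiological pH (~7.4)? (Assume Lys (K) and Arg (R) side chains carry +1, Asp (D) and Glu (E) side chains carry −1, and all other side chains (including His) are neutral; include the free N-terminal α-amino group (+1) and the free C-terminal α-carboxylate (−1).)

+2

Positive (K, R): Arg4, Lys5, Arg12 → +3.
Negative (D, E): Asp11 → −1.
The N-terminus (+1) and C-terminus (−1) cancel.
Net charge = (+3) + (−1) = +2.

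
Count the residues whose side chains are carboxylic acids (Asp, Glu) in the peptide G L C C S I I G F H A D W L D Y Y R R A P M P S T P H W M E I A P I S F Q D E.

5

Matching residues: D12, D15, E30, D38, E39.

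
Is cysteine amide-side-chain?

No

Only N (asparagine) and Q (glutamine) carry a side-chain carboxamide.
Cysteine is not in this group.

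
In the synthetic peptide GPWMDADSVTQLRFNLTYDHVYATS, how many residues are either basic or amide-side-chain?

Basic: H, K, R. Amide-side-chain: N, Q.
Basic residues here: R13, H20 (2).
Amide-side-chain residues here: Q11, N15 (2).
The two groups share no amino acid, so total = 2 + 2 = 4.

4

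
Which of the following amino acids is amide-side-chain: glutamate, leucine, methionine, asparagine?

asparagine

Asparagine (N) and glutamine (Q) have uncharged amide side chains.
Of the listed options, only asparagine belongs to this group.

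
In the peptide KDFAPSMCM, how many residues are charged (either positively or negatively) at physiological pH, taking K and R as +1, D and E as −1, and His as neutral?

2

Charged side chains at pH ~7.4: K, R (positive); D, E (negative).
Matching residues: K1, D2.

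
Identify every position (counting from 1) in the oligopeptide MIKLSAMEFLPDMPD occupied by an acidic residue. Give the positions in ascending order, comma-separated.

8, 12, 15

Aspartate (D) and glutamate (E) have carboxylic-acid side chains and are the acidic amino acids.
Matching residues: E8, D12, D15.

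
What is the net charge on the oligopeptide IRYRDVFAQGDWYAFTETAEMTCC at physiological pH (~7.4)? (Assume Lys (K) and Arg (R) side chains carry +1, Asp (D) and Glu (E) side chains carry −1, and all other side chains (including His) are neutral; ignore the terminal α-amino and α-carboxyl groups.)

Positive (K, R): R2, R4 → +2.
Negative (D, E): D5, D11, E17, E20 → −4.
Net charge = (+2) + (−4) = −2.

-2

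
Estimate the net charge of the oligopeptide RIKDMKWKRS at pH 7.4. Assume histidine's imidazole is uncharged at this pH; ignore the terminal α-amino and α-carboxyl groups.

+4

Near pH 7.4, K and R contribute +1 each, D and E contribute −1 each, and every other side chain (His included, as stated) is uncharged.
Positive (K, R): R1, K3, K6, K8, R9 → +5.
Negative (D, E): D4 → −1.
Net charge = (+5) + (−1) = +4.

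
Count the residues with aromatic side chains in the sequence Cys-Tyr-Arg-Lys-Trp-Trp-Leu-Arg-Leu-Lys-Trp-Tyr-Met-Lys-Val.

5

Phenylalanine (F), tryptophan (W), and tyrosine (Y) have aromatic ring side chains.
Matching residues: Tyr2, Trp5, Trp6, Trp11, Tyr12.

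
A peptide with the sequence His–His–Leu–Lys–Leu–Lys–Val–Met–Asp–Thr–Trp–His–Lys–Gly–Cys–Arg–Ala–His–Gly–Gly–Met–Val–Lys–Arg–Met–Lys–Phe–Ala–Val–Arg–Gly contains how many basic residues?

12

The basic amino acids are Lys (K), Arg (R), and His (H).
Matching residues: His1, His2, Lys4, Lys6, His12, Lys13, Arg16, His18, Lys23, Arg24, Lys26, Arg30.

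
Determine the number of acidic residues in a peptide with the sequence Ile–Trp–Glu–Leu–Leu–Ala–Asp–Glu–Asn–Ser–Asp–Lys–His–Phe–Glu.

The acidic residues are Asp (D) and Glu (E), whose side chains end in a carboxylate group.
Matching residues: Glu3, Asp7, Glu8, Asp11, Glu15.

5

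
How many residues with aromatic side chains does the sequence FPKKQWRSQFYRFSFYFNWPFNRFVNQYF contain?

Phenylalanine (F), tryptophan (W), and tyrosine (Y) have aromatic ring side chains.
Matching residues: F1, W6, F10, Y11, F13, F15, Y16, F17, W19, F21, F24, Y28, F29.

13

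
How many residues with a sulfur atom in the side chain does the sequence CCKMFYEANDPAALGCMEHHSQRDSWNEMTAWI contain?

The sulfur-bearing residues are cysteine (–SH) and methionine (–S–CH₃).
Matching residues: C1, C2, M4, C16, M17, M29.

6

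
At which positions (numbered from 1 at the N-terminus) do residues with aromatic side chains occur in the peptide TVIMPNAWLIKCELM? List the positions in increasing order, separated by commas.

Phenylalanine (F), tryptophan (W), and tyrosine (Y) have aromatic ring side chains.
Matching residues: W8.

8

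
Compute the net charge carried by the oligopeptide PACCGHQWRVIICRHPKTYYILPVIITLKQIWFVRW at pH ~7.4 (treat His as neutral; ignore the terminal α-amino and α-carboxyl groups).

At pH ~7.4 the Lys and Arg side chains are protonated (+1), the Asp and Glu side chains are deprotonated (−1), and with His taken as neutral all other side chains carry no charge.
Positive (K, R): R9, R14, K17, K29, R35 → +5.
Negative (D, E): none → −0.
Net charge = (+5) + (−0) = +5.

+5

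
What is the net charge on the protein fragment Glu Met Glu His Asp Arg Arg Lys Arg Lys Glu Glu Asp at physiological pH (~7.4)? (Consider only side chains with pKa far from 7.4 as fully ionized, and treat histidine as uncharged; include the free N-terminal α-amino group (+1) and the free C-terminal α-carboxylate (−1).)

-1

The side chains ionized at physiological pH are Lys/Arg (+1) and Asp/Glu (−1); with His treated as neutral, nothing else contributes.
Positive (K, R): Arg6, Arg7, Lys8, Arg9, Lys10 → +5.
Negative (D, E): Glu1, Glu3, Asp5, Glu11, Glu12, Asp13 → −6.
The N-terminus (+1) and C-terminus (−1) cancel.
Net charge = (+5) + (−6) = −1.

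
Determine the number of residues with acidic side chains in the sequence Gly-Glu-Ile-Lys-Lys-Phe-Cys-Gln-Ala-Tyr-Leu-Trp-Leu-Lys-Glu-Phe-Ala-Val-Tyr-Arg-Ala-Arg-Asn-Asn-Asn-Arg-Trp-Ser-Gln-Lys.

The acidic residues are Asp (D) and Glu (E), whose side chains end in a carboxylate group.
Matching residues: Glu2, Glu15.

2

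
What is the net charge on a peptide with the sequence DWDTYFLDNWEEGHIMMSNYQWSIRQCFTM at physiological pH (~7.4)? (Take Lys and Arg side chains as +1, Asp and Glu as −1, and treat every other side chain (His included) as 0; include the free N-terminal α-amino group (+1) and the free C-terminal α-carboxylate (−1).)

-4

Positive (K, R): R25 → +1.
Negative (D, E): D1, D3, D8, E11, E12 → −5.
The N-terminus (+1) and C-terminus (−1) cancel.
Net charge = (+1) + (−5) = −4.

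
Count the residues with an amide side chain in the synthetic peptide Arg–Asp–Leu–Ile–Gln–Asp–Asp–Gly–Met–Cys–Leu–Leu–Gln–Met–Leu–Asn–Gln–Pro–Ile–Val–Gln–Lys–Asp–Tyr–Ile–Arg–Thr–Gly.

5

The amide-side-chain residues are Asn (N) and Gln (Q).
Matching residues: Gln5, Gln13, Asn16, Gln17, Gln21.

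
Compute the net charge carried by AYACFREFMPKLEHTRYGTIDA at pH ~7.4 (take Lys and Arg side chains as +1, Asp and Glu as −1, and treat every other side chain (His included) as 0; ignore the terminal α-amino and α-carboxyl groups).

Positive (K, R): R6, K11, R16 → +3.
Negative (D, E): E7, E13, D21 → −3.
Net charge = (+3) + (−3) = 0.

0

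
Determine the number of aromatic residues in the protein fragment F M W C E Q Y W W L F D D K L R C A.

6

The aromatic amino acids are Phe (F, benzyl), Trp (W, indole), and Tyr (Y, phenol).
Matching residues: F1, W3, Y7, W8, W9, F11.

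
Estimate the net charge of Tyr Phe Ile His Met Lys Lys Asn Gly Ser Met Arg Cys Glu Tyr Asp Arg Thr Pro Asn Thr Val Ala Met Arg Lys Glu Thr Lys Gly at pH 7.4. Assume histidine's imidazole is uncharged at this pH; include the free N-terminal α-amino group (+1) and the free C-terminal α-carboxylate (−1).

+4

Near pH 7.4, K and R contribute +1 each, D and E contribute −1 each, and every other side chain (His included, as stated) is uncharged.
Positive (K, R): Lys6, Lys7, Arg12, Arg17, Arg25, Lys26, Lys29 → +7.
Negative (D, E): Glu14, Asp16, Glu27 → −3.
The N-terminus (+1) and C-terminus (−1) cancel.
Net charge = (+7) + (−3) = +4.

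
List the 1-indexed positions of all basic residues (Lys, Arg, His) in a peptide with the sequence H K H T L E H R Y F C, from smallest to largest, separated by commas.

1, 2, 3, 7, 8

Matching residues: H1, K2, H3, H7, R8.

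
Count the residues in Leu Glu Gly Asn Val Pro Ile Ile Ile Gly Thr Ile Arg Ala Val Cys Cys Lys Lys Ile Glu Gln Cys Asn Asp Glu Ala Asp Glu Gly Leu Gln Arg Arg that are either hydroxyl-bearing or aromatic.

1

Hydroxyl-bearing: S, T, Y. Aromatic: F, W, Y.
Hydroxyl-bearing residues here: Thr11 (1).
Aromatic residues here: none (0).
(Y belongs to both groups, but none appear in this sequence.) Total = 1 + 0 = 1.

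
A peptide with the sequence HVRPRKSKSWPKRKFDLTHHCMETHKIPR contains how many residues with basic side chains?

K, R, and H are the three residues with basic side chains (ε-amine, guanidinium, and imidazole respectively).
Matching residues: H1, R3, R5, K6, K8, K12, R13, K14, H19, H20, H25, K26, R29.

13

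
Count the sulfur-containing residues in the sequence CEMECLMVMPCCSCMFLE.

The sulfur-bearing residues are cysteine (–SH) and methionine (–S–CH₃).
Matching residues: C1, M3, C5, M7, M9, C11, C12, C14, M15.

9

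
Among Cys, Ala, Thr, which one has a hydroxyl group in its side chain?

Serine (S), threonine (T), and tyrosine (Y) each carry a hydroxyl group on the side chain.
Of the listed options, only Thr belongs to this group.

Thr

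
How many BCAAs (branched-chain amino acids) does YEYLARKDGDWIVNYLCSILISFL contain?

The BCAAs are Val, Leu, and Ile — aliphatic side chains with a branch point.
Matching residues: L4, I12, V13, L16, I19, L20, I21, L24.

8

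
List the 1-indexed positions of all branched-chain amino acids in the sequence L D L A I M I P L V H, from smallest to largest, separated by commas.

V, L, and I make up the branched-chain aliphatic group.
Matching residues: L1, L3, I5, I7, L9, V10.

1, 3, 5, 7, 9, 10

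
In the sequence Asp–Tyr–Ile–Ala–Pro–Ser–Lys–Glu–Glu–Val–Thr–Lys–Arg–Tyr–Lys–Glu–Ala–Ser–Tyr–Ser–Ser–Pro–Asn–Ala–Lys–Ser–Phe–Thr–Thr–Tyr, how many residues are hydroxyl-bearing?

Serine (S), threonine (T), and tyrosine (Y) each carry a hydroxyl group on the side chain.
Matching residues: Tyr2, Ser6, Thr11, Tyr14, Ser18, Tyr19, Ser20, Ser21, Ser26, Thr28, Thr29, Tyr30.

12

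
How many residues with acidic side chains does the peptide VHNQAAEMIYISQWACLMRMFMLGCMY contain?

The acidic residues are Asp (D) and Glu (E), whose side chains end in a carboxylate group.
Matching residues: E7.

1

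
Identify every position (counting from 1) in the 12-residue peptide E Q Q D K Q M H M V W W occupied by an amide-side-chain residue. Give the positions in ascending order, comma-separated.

Only N (asparagine) and Q (glutamine) carry a side-chain carboxamide.
Matching residues: Q2, Q3, Q6.

2, 3, 6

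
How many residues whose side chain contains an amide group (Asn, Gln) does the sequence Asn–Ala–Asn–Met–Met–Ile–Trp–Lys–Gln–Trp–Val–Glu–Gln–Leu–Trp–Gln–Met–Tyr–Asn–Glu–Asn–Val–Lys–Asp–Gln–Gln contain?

9

Matching residues: Asn1, Asn3, Gln9, Gln13, Gln16, Asn19, Asn21, Gln25, Gln26.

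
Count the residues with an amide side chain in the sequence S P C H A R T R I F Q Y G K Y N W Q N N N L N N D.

Only N (asparagine) and Q (glutamine) carry a side-chain carboxamide.
Matching residues: Q11, N16, Q18, N19, N20, N21, N23, N24.

8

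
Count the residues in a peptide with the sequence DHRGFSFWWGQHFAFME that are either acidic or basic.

Acidic: D, E. Basic: H, K, R.
Acidic residues here: D1, E17 (2).
Basic residues here: H2, R3, H12 (3).
The two groups share no amino acid, so total = 2 + 3 = 5.

5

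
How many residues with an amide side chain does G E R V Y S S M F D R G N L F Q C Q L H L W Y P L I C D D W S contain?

Asparagine (N) and glutamine (Q) have uncharged amide side chains.
Matching residues: N13, Q16, Q18.

3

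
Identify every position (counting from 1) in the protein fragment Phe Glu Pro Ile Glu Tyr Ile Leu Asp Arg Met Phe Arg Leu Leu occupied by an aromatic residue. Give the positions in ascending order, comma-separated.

1, 6, 12

The aromatic amino acids are Phe (F, benzyl), Trp (W, indole), and Tyr (Y, phenol).
Matching residues: Phe1, Tyr6, Phe12.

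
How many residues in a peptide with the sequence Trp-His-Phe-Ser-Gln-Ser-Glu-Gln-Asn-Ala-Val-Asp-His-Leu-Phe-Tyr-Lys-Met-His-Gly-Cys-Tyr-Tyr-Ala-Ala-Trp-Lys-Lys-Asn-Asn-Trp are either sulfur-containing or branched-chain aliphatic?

Sulfur-containing: C, M. Branched-chain aliphatic: I, L, V.
Sulfur-containing residues here: Met18, Cys21 (2).
Branched-chain aliphatic residues here: Val11, Leu14 (2).
The two groups share no amino acid, so total = 2 + 2 = 4.

4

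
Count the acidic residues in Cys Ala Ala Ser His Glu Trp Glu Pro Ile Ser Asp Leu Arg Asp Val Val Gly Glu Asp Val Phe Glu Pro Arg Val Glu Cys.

Only D (aspartate) and E (glutamate) carry a side-chain carboxylic acid.
Matching residues: Glu6, Glu8, Asp12, Asp15, Glu19, Asp20, Glu23, Glu27.

8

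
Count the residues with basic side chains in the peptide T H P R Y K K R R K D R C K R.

10

Lysine (K), arginine (R), and histidine (H) have basic, nitrogen-containing side chains.
Matching residues: H2, R4, K6, K7, R8, R9, K10, R12, K14, R15.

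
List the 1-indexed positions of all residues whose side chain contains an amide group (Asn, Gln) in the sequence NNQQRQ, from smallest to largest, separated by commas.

1, 2, 3, 4, 6

Matching residues: N1, N2, Q3, Q4, Q6.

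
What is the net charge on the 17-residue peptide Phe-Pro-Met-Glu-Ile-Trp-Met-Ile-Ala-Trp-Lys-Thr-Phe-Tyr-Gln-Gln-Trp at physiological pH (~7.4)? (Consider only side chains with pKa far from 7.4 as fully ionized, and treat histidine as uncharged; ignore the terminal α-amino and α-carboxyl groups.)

0

At pH ~7.4 the Lys and Arg side chains are protonated (+1), the Asp and Glu side chains are deprotonated (−1), and with His taken as neutral all other side chains carry no charge.
Positive (K, R): Lys11 → +1.
Negative (D, E): Glu4 → −1.
Net charge = (+1) + (−1) = 0.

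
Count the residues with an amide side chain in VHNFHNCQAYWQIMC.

4

Only N (asparagine) and Q (glutamine) carry a side-chain carboxamide.
Matching residues: N3, N6, Q8, Q12.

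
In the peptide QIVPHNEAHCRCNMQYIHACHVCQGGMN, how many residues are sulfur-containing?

6

Cysteine (C, thiol) and methionine (M, thioether) are the two sulfur-containing amino acids.
Matching residues: C10, C12, M14, C20, C23, M27.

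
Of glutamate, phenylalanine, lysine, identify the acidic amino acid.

glutamate

Aspartate (D) and glutamate (E) have carboxylic-acid side chains and are the acidic amino acids.
Of the listed options, only glutamate belongs to this group.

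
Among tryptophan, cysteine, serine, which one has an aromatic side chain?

tryptophan

F, W, and Y each carry an aromatic ring on the side chain.
Of the listed options, only tryptophan belongs to this group.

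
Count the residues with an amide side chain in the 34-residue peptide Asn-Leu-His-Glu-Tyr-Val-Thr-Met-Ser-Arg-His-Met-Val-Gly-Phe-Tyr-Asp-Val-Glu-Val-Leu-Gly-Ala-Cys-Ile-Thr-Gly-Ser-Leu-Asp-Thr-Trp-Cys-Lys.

1

Only N (asparagine) and Q (glutamine) carry a side-chain carboxamide.
Matching residues: Asn1.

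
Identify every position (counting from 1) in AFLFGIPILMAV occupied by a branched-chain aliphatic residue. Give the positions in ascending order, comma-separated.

3, 6, 8, 9, 12

The BCAAs are Val, Leu, and Ile — aliphatic side chains with a branch point.
Matching residues: L3, I6, I8, L9, V12.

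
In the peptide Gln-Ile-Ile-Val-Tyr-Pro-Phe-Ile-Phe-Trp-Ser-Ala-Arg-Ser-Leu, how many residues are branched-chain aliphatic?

V, L, and I make up the branched-chain aliphatic group.
Matching residues: Ile2, Ile3, Val4, Ile8, Leu15.

5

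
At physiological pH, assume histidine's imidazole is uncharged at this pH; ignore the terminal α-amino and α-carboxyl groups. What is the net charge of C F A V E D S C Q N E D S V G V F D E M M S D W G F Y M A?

Near pH 7.4, K and R contribute +1 each, D and E contribute −1 each, and every other side chain (His included, as stated) is uncharged.
Positive (K, R): none → +0.
Negative (D, E): E5, D6, E11, D12, D18, E19, D23 → −7.
Net charge = (+0) + (−7) = −7.

-7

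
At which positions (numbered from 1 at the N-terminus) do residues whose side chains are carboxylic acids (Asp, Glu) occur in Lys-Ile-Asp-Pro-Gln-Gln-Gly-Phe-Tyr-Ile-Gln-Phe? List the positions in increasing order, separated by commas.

Matching residues: Asp3.

3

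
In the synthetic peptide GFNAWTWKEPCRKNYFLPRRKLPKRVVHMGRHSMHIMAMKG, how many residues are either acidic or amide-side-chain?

Acidic: D, E. Amide-side-chain: N, Q.
Acidic residues here: E9 (1).
Amide-side-chain residues here: N3, N14 (2).
The two groups share no amino acid, so total = 1 + 2 = 3.

3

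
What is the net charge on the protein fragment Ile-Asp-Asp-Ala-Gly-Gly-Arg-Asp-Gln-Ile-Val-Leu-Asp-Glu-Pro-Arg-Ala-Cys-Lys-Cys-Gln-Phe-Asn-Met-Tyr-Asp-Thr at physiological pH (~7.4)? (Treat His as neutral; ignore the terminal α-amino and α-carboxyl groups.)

At pH ~7.4 the Lys and Arg side chains are protonated (+1), the Asp and Glu side chains are deprotonated (−1), and with His taken as neutral all other side chains carry no charge.
Positive (K, R): Arg7, Arg16, Lys19 → +3.
Negative (D, E): Asp2, Asp3, Asp8, Asp13, Glu14, Asp26 → −6.
Net charge = (+3) + (−6) = −3.

-3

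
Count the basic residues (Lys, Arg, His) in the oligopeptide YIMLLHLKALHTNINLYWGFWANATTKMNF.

Matching residues: H6, K8, H11, K27.

4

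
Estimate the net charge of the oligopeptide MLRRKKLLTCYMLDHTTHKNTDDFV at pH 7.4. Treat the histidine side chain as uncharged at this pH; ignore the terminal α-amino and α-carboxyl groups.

+2

At pH ~7.4 the Lys and Arg side chains are protonated (+1), the Asp and Glu side chains are deprotonated (−1), and with His taken as neutral all other side chains carry no charge.
Positive (K, R): R3, R4, K5, K6, K19 → +5.
Negative (D, E): D14, D22, D23 → −3.
Net charge = (+5) + (−3) = +2.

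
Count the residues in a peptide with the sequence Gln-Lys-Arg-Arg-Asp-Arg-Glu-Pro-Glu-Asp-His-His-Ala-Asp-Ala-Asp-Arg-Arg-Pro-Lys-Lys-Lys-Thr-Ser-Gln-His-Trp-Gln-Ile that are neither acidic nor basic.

11

Acidic: D, E. Basic: K, R, H. All other residues are neither.
Matching residues: Gln1, Pro8, Ala13, Ala15, Pro19, Thr23, Ser24, Gln25, Trp27, Gln28, Ile29.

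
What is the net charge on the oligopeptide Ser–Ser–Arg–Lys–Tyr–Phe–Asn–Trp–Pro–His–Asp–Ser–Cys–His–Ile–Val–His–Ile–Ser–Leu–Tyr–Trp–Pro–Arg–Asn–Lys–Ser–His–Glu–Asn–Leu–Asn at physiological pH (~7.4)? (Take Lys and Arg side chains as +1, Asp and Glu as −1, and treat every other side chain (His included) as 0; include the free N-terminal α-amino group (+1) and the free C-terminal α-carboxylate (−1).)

Positive (K, R): Arg3, Lys4, Arg24, Lys26 → +4.
Negative (D, E): Asp11, Glu29 → −2.
The N-terminus (+1) and C-terminus (−1) cancel.
Net charge = (+4) + (−2) = +2.

+2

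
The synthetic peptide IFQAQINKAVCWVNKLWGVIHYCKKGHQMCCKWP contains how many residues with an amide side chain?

Only N (asparagine) and Q (glutamine) carry a side-chain carboxamide.
Matching residues: Q3, Q5, N7, N14, Q28.

5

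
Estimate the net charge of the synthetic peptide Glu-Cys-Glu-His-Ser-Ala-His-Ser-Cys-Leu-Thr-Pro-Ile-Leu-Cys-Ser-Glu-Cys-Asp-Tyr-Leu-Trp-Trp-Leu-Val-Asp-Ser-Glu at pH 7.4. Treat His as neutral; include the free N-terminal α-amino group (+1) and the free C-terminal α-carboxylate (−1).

At pH ~7.4 the Lys and Arg side chains are protonated (+1), the Asp and Glu side chains are deprotonated (−1), and with His taken as neutral all other side chains carry no charge.
Positive (K, R): none → +0.
Negative (D, E): Glu1, Glu3, Glu17, Asp19, Asp26, Glu28 → −6.
The N-terminus (+1) and C-terminus (−1) cancel.
Net charge = (+0) + (−6) = −6.

-6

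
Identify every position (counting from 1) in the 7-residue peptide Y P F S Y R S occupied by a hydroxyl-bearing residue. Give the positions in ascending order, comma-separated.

The –OH-bearing residues are Ser, Thr (aliphatic alcohols), and Tyr (phenol).
Matching residues: Y1, S4, Y5, S7.

1, 4, 5, 7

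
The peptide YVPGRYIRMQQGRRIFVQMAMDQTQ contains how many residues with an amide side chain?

5

The amide-side-chain residues are Asn (N) and Gln (Q).
Matching residues: Q10, Q11, Q18, Q23, Q25.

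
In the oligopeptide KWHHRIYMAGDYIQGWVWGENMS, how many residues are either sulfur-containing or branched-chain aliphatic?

Sulfur-containing: C, M. Branched-chain aliphatic: I, L, V.
Sulfur-containing residues here: M8, M22 (2).
Branched-chain aliphatic residues here: I6, I13, V17 (3).
The two groups share no amino acid, so total = 2 + 3 = 5.

5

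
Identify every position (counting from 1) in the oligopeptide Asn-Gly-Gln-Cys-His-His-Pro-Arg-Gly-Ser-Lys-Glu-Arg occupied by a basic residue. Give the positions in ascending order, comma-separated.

Lysine (K), arginine (R), and histidine (H) have basic, nitrogen-containing side chains.
Matching residues: His5, His6, Arg8, Lys11, Arg13.

5, 6, 8, 11, 13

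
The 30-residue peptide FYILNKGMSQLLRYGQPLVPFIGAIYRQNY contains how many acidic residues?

Aspartate (D) and glutamate (E) have carboxylic-acid side chains and are the acidic amino acids.
None of the 30 residues belong to this group.

0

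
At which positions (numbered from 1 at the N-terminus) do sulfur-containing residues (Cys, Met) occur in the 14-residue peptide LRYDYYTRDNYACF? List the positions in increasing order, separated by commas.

Matching residues: C13.

13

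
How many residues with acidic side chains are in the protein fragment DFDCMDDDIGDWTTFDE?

The acidic residues are Asp (D) and Glu (E), whose side chains end in a carboxylate group.
Matching residues: D1, D3, D6, D7, D8, D11, D16, E17.

8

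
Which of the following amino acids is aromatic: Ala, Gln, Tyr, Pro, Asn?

Tyr

F, W, and Y each carry an aromatic ring on the side chain.
Of the listed options, only Tyr belongs to this group.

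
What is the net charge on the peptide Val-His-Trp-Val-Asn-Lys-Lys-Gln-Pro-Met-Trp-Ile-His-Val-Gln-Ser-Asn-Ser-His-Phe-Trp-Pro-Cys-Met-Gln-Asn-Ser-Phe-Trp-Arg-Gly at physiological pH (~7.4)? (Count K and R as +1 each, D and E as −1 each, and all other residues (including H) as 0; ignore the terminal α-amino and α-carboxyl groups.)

+3

Positive (K, R): Lys6, Lys7, Arg30 → +3.
Negative (D, E): none → −0.
Net charge = (+3) + (−0) = +3.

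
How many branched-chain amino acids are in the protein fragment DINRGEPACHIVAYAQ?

3

The BCAAs are Val, Leu, and Ile — aliphatic side chains with a branch point.
Matching residues: I2, I11, V12.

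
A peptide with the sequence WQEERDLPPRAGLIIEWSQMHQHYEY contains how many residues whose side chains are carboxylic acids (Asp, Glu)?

5

Matching residues: E3, E4, D6, E16, E25.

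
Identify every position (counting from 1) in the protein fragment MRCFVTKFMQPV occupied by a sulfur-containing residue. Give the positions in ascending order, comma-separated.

1, 3, 9

Cysteine (C, thiol) and methionine (M, thioether) are the two sulfur-containing amino acids.
Matching residues: M1, C3, M9.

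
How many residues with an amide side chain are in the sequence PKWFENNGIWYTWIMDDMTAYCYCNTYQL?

4

Asparagine (N) and glutamine (Q) have uncharged amide side chains.
Matching residues: N6, N7, N25, Q28.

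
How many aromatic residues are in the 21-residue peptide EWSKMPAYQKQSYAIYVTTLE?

The aromatic amino acids are Phe (F, benzyl), Trp (W, indole), and Tyr (Y, phenol).
Matching residues: W2, Y8, Y13, Y16.

4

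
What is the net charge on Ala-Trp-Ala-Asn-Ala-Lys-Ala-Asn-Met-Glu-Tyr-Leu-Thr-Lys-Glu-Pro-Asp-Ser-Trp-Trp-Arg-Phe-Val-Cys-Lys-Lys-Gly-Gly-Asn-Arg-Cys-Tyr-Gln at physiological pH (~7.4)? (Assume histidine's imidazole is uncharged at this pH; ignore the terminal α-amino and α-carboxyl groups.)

+3

The side chains ionized at physiological pH are Lys/Arg (+1) and Asp/Glu (−1); with His treated as neutral, nothing else contributes.
Positive (K, R): Lys6, Lys14, Arg21, Lys25, Lys26, Arg30 → +6.
Negative (D, E): Glu10, Glu15, Asp17 → −3.
Net charge = (+6) + (−3) = +3.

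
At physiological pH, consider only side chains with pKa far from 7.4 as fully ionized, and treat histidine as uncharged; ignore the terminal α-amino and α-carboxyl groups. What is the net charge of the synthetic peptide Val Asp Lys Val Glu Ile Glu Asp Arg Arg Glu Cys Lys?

-1

Near pH 7.4, K and R contribute +1 each, D and E contribute −1 each, and every other side chain (His included, as stated) is uncharged.
Positive (K, R): Lys3, Arg9, Arg10, Lys13 → +4.
Negative (D, E): Asp2, Glu5, Glu7, Asp8, Glu11 → −5.
Net charge = (+4) + (−5) = −1.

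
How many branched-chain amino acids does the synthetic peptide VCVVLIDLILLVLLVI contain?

14

The BCAAs are Val, Leu, and Ile — aliphatic side chains with a branch point.
Matching residues: V1, V3, V4, L5, I6, L8, I9, L10, L11, V12, L13, L14, V15, I16.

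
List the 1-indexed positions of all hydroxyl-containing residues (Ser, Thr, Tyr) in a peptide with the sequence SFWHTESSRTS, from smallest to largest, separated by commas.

Matching residues: S1, T5, S7, S8, T10, S11.

1, 5, 7, 8, 10, 11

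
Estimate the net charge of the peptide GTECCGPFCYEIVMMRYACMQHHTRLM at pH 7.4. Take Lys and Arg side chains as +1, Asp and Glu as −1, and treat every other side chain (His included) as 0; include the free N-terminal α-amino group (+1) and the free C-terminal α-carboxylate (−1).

Positive (K, R): R16, R25 → +2.
Negative (D, E): E3, E11 → −2.
The N-terminus (+1) and C-terminus (−1) cancel.
Net charge = (+2) + (−2) = 0.

0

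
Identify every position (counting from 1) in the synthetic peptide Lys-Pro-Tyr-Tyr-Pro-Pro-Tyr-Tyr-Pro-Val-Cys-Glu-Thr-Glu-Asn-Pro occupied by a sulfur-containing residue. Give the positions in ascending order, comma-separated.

11

Matching residues: Cys11.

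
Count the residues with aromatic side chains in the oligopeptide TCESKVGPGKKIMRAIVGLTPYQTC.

Phenylalanine (F), tryptophan (W), and tyrosine (Y) have aromatic ring side chains.
Matching residues: Y22.

1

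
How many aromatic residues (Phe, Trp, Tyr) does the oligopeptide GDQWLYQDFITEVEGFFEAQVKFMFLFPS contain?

8

Matching residues: W4, Y6, F9, F16, F17, F23, F25, F27.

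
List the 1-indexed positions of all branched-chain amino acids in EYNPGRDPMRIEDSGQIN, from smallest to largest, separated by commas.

The BCAAs are Val, Leu, and Ile — aliphatic side chains with a branch point.
Matching residues: I11, I17.

11, 17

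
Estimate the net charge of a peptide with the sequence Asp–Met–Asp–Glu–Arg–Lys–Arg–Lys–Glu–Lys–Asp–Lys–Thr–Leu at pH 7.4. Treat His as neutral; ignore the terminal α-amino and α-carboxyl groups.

At pH ~7.4 the Lys and Arg side chains are protonated (+1), the Asp and Glu side chains are deprotonated (−1), and with His taken as neutral all other side chains carry no charge.
Positive (K, R): Arg5, Lys6, Arg7, Lys8, Lys10, Lys12 → +6.
Negative (D, E): Asp1, Asp3, Glu4, Glu9, Asp11 → −5.
Net charge = (+6) + (−5) = +1.

+1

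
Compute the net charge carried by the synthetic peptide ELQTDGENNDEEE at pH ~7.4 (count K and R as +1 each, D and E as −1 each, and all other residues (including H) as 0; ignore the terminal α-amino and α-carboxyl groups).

Positive (K, R): none → +0.
Negative (D, E): E1, D5, E7, D10, E11, E12, E13 → −7.
Net charge = (+0) + (−7) = −7.

-7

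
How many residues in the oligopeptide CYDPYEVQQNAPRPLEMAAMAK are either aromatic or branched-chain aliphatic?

4

Aromatic: F, W, Y. Branched-chain aliphatic: I, L, V.
Aromatic residues here: Y2, Y5 (2).
Branched-chain aliphatic residues here: V7, L15 (2).
The two groups share no amino acid, so total = 2 + 2 = 4.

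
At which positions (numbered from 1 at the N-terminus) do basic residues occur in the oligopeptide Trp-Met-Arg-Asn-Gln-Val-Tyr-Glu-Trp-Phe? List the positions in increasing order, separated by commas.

3

K, R, and H are the three residues with basic side chains (ε-amine, guanidinium, and imidazole respectively).
Matching residues: Arg3.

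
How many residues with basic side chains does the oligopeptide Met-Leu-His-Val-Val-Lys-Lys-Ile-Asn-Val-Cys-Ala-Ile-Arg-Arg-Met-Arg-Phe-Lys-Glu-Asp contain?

7

K, R, and H are the three residues with basic side chains (ε-amine, guanidinium, and imidazole respectively).
Matching residues: His3, Lys6, Lys7, Arg14, Arg15, Arg17, Lys19.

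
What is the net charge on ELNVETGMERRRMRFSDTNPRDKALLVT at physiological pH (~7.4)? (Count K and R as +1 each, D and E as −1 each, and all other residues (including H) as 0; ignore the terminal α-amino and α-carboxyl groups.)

+1

Positive (K, R): R10, R11, R12, R14, R21, K23 → +6.
Negative (D, E): E1, E5, E9, D17, D22 → −5.
Net charge = (+6) + (−5) = +1.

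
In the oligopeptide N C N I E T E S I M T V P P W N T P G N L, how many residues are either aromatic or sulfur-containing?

Aromatic: F, W, Y. Sulfur-containing: C, M.
Aromatic residues here: W15 (1).
Sulfur-containing residues here: C2, M10 (2).
The two groups share no amino acid, so total = 1 + 2 = 3.

3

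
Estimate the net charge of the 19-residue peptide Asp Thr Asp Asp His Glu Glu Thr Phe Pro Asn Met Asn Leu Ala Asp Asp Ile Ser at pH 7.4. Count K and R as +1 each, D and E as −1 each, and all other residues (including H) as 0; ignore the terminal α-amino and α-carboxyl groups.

-7

Positive (K, R): none → +0.
Negative (D, E): Asp1, Asp3, Asp4, Glu6, Glu7, Asp16, Asp17 → −7.
Net charge = (+0) + (−7) = −7.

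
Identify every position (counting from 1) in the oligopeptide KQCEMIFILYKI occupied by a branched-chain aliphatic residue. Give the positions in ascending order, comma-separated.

6, 8, 9, 12

Valine (V), leucine (L), and isoleucine (I) are the branched-chain amino acids.
Matching residues: I6, I8, L9, I12.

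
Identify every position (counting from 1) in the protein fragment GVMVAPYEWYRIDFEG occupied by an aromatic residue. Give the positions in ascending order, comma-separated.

Matching residues: Y7, W9, Y10, F14.

7, 9, 10, 14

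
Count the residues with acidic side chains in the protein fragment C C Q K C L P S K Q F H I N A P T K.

Aspartate (D) and glutamate (E) have carboxylic-acid side chains and are the acidic amino acids.
None of the 18 residues belong to this group.

0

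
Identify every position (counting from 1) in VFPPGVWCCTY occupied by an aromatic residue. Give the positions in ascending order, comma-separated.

2, 7, 11

Phenylalanine (F), tryptophan (W), and tyrosine (Y) have aromatic ring side chains.
Matching residues: F2, W7, Y11.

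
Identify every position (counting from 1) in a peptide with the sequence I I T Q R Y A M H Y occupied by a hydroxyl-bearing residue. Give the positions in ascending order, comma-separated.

3, 6, 10

S, T, and Y are the three residues with a side-chain hydroxyl.
Matching residues: T3, Y6, Y10.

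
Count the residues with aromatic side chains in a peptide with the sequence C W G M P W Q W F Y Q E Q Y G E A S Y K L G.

7

The aromatic amino acids are Phe (F, benzyl), Trp (W, indole), and Tyr (Y, phenol).
Matching residues: W2, W6, W8, F9, Y10, Y14, Y19.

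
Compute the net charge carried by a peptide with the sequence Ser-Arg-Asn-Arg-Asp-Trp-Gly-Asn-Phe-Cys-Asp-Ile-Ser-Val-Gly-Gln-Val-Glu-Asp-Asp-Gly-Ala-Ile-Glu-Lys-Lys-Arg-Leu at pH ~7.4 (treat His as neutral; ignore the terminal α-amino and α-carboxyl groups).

The side chains ionized at physiological pH are Lys/Arg (+1) and Asp/Glu (−1); with His treated as neutral, nothing else contributes.
Positive (K, R): Arg2, Arg4, Lys25, Lys26, Arg27 → +5.
Negative (D, E): Asp5, Asp11, Glu18, Asp19, Asp20, Glu24 → −6.
Net charge = (+5) + (−6) = −1.

-1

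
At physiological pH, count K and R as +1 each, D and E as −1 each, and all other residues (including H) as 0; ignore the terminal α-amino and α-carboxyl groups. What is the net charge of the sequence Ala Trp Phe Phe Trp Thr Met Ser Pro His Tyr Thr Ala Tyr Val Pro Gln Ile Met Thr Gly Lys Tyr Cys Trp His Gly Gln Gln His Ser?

Positive (K, R): Lys22 → +1.
Negative (D, E): none → −0.
Net charge = (+1) + (−0) = +1.

+1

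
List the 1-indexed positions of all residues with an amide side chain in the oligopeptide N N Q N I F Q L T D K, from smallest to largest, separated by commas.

The amide-side-chain residues are Asn (N) and Gln (Q).
Matching residues: N1, N2, Q3, N4, Q7.

1, 2, 3, 4, 7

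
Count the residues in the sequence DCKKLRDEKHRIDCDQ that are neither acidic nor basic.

Acidic: D, E. Basic: K, R, H. All other residues are neither.
Matching residues: C2, L5, I12, C14, Q16.

5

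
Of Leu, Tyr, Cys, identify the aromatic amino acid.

Tyr

The aromatic amino acids are Phe (F, benzyl), Trp (W, indole), and Tyr (Y, phenol).
Of the listed options, only Tyr belongs to this group.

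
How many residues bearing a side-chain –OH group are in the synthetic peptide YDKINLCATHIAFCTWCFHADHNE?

3

S, T, and Y are the three residues with a side-chain hydroxyl.
Matching residues: Y1, T9, T15.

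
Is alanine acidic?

No

Aspartate (D) and glutamate (E) have carboxylic-acid side chains and are the acidic amino acids.
Alanine is not in this group.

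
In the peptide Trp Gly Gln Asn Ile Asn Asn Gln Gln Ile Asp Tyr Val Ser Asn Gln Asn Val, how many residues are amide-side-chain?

9

The amide-side-chain residues are Asn (N) and Gln (Q).
Matching residues: Gln3, Asn4, Asn6, Asn7, Gln8, Gln9, Asn15, Gln16, Asn17.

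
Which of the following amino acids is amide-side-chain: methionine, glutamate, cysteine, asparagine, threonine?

asparagine

The amide-side-chain residues are Asn (N) and Gln (Q).
Of the listed options, only asparagine belongs to this group.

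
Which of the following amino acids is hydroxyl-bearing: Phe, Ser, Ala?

Serine (S), threonine (T), and tyrosine (Y) each carry a hydroxyl group on the side chain.
Of the listed options, only Ser belongs to this group.

Ser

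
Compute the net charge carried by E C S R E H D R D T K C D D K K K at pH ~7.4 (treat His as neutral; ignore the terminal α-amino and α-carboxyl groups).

0

Near pH 7.4, K and R contribute +1 each, D and E contribute −1 each, and every other side chain (His included, as stated) is uncharged.
Positive (K, R): R4, R8, K11, K15, K16, K17 → +6.
Negative (D, E): E1, E5, D7, D9, D13, D14 → −6.
Net charge = (+6) + (−6) = 0.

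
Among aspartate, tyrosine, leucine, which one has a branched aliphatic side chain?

leucine

The BCAAs are Val, Leu, and Ile — aliphatic side chains with a branch point.
Of the listed options, only leucine belongs to this group.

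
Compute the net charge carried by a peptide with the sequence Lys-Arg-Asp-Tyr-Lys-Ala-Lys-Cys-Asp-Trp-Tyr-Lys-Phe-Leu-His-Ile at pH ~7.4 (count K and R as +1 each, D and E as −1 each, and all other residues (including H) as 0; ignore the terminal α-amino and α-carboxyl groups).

+3

Positive (K, R): Lys1, Arg2, Lys5, Lys7, Lys12 → +5.
Negative (D, E): Asp3, Asp9 → −2.
Net charge = (+5) + (−2) = +3.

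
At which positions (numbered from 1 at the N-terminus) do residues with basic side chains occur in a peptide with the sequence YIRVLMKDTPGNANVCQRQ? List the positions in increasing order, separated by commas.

3, 7, 18

Lysine (K), arginine (R), and histidine (H) have basic, nitrogen-containing side chains.
Matching residues: R3, K7, R18.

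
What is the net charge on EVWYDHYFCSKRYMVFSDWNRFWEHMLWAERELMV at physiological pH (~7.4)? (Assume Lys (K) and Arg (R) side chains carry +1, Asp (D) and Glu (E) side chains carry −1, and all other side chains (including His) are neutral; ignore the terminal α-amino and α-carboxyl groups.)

Positive (K, R): K11, R12, R21, R31 → +4.
Negative (D, E): E1, D5, D18, E24, E30, E32 → −6.
Net charge = (+4) + (−6) = −2.

-2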